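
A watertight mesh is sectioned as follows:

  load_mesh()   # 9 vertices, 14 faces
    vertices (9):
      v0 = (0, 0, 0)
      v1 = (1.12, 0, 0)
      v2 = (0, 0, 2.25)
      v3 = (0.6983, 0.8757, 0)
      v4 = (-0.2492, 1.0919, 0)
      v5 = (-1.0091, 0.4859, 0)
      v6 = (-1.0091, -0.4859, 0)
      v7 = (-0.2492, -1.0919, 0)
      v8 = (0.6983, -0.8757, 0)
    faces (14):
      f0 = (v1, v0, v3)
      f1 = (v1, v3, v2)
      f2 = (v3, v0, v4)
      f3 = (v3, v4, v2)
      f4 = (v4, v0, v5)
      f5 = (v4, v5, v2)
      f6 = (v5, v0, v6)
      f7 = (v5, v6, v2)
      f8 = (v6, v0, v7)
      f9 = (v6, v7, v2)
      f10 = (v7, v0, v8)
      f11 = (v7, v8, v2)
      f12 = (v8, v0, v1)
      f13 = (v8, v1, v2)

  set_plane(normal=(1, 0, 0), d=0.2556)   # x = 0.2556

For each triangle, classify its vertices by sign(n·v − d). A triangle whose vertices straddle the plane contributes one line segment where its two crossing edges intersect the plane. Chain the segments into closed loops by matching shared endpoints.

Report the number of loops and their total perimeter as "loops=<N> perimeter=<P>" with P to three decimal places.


loops=1 perimeter=5.986

Straddling triangles (8 of 14):
  (v1,v0,v3) [+-+] → (0.2556, 0, 0)–(0.2556, 0.320534, 0)  len=0.3205
  (v1,v3,v2) [++-] → (0.2556, 0.320534, 1.42643)–(0.2556, 0, 1.73652)  len=0.4460
  (v3,v0,v4) [+--] → (0.2556, 0.320534, 0)–(0.2556, 0.976715, 0)  len=0.6562
  (v3,v4,v2) [+--] → (0.2556, 0.976715, 0)–(0.2556, 0.320534, 1.42643)  len=1.5701
  (v7,v0,v8) [--+] → (0.2556, -0.320534, 0)–(0.2556, -0.976715, 0)  len=0.6562
  (v7,v8,v2) [-+-] → (0.2556, -0.976715, 0)–(0.2556, -0.320534, 1.42643)  len=1.5701
  (v8,v0,v1) [+-+] → (0.2556, -0.320534, 0)–(0.2556, 0, 0)  len=0.3205
  (v8,v1,v2) [++-] → (0.2556, 0, 1.73652)–(0.2556, -0.320534, 1.42643)  len=0.4460

Chained into 1 loop(s):
  loop 1: 8 segments, perimeter = 5.9856
Total perimeter = 5.986


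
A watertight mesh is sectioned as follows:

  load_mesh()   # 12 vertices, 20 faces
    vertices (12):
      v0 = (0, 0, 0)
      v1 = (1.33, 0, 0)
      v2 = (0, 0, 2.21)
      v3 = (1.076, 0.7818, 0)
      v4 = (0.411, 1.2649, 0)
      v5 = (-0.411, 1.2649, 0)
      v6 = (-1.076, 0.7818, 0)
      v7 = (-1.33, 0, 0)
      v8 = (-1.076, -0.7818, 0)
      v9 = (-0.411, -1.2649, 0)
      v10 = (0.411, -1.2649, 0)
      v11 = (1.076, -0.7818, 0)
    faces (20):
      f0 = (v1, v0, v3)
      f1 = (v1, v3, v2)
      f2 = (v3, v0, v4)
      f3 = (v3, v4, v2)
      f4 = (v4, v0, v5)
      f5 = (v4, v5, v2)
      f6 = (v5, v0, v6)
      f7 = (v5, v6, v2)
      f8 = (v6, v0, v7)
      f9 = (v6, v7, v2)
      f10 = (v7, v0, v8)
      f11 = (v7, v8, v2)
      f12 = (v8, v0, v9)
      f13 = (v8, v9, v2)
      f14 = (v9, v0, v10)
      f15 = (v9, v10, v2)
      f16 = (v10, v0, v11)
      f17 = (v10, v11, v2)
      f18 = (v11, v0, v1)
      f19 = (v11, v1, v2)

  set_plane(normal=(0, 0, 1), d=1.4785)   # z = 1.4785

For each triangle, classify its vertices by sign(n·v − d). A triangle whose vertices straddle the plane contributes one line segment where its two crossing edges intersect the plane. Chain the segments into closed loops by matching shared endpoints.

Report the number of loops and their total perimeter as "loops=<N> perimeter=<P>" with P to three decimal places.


Straddling triangles (10 of 20):
  (v1,v3,v2) [--+] → (0.356151, 0.258772, 1.4785)–(0.440224, 0, 1.4785)  len=0.2721
  (v3,v4,v2) [--+] → (0.136039, 0.418676, 1.4785)–(0.356151, 0.258772, 1.4785)  len=0.2721
  (v4,v5,v2) [--+] → (-0.136039, 0.418676, 1.4785)–(0.136039, 0.418676, 1.4785)  len=0.2721
  (v5,v6,v2) [--+] → (-0.356151, 0.258772, 1.4785)–(-0.136039, 0.418676, 1.4785)  len=0.2721
  (v6,v7,v2) [--+] → (-0.440224, 0, 1.4785)–(-0.356151, 0.258772, 1.4785)  len=0.2721
  (v7,v8,v2) [--+] → (-0.356151, -0.258772, 1.4785)–(-0.440224, 0, 1.4785)  len=0.2721
  (v8,v9,v2) [--+] → (-0.136039, -0.418676, 1.4785)–(-0.356151, -0.258772, 1.4785)  len=0.2721
  (v9,v10,v2) [--+] → (0.136039, -0.418676, 1.4785)–(-0.136039, -0.418676, 1.4785)  len=0.2721
  (v10,v11,v2) [--+] → (0.356151, -0.258772, 1.4785)–(0.136039, -0.418676, 1.4785)  len=0.2721
  (v11,v1,v2) [--+] → (0.440224, 0, 1.4785)–(0.356151, -0.258772, 1.4785)  len=0.2721

Chained into 1 loop(s):
  loop 1: 10 segments, perimeter = 2.7208
Total perimeter = 2.721

loops=1 perimeter=2.721


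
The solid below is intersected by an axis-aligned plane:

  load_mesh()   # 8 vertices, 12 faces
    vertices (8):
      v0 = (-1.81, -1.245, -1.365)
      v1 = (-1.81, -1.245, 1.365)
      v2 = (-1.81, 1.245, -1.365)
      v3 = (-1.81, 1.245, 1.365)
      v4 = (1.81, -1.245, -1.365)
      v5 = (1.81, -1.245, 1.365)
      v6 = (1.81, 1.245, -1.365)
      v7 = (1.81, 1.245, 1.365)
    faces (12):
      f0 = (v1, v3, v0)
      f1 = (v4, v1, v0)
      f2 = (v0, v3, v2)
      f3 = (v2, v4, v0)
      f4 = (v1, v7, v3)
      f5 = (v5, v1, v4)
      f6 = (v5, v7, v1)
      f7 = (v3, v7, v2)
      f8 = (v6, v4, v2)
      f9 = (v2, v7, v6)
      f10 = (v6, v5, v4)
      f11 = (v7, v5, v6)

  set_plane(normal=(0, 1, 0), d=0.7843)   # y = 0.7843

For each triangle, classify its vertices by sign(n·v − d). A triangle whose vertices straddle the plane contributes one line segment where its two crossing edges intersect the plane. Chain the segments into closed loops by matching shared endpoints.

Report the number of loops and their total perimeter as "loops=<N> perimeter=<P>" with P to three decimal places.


loops=1 perimeter=12.700

Straddling triangles (8 of 12):
  (v1,v3,v0) [-+-] → (-1.81, 0.7843, 1.365)–(-1.81, 0.7843, 0.859895)  len=0.5051
  (v0,v3,v2) [-++] → (-1.81, 0.7843, 0.859895)–(-1.81, 0.7843, -1.365)  len=2.2249
  (v2,v4,v0) [+--] → (-1.14023, 0.7843, -1.365)–(-1.81, 0.7843, -1.365)  len=0.6698
  (v1,v7,v3) [-++] → (1.14023, 0.7843, 1.365)–(-1.81, 0.7843, 1.365)  len=2.9502
  (v5,v7,v1) [-+-] → (1.81, 0.7843, 1.365)–(1.14023, 0.7843, 1.365)  len=0.6698
  (v6,v4,v2) [+-+] → (1.81, 0.7843, -1.365)–(-1.14023, 0.7843, -1.365)  len=2.9502
  (v6,v5,v4) [+--] → (1.81, 0.7843, -0.859895)–(1.81, 0.7843, -1.365)  len=0.5051
  (v7,v5,v6) [+-+] → (1.81, 0.7843, 1.365)–(1.81, 0.7843, -0.859895)  len=2.2249

Chained into 1 loop(s):
  loop 1: 8 segments, perimeter = 12.7000
Total perimeter = 12.700


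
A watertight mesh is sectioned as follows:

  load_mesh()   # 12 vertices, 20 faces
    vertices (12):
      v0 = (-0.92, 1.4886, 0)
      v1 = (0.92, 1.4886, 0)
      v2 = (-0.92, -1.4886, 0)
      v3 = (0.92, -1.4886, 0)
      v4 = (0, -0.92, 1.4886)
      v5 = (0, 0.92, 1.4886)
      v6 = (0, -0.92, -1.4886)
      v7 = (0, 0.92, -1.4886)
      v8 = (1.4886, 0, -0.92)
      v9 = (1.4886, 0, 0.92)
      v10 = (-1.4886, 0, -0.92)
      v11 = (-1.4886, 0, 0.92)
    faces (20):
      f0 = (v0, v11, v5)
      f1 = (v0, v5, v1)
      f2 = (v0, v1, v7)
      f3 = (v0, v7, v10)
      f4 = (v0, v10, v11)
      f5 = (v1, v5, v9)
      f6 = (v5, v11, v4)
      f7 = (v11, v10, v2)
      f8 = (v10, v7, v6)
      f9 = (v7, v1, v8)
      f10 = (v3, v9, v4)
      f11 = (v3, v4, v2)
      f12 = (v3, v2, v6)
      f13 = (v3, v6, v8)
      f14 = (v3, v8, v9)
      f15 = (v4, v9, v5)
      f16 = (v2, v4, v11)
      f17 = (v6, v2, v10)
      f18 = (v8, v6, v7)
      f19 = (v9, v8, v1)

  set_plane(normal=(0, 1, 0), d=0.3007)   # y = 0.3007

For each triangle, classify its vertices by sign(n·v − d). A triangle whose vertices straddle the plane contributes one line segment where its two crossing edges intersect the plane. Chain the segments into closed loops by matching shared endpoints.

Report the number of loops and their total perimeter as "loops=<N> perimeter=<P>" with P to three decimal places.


Straddling triangles (10 of 20):
  (v0,v11,v5) [+-+] → (-1.37374, 0.3007, 0.734158)–(-1.00205, 0.3007, 1.10585)  len=0.5256
  (v0,v7,v10) [++-] → (-1.00205, 0.3007, -1.10585)–(-1.37374, 0.3007, -0.734158)  len=0.5256
  (v0,v10,v11) [+--] → (-1.37374, 0.3007, -0.734158)–(-1.37374, 0.3007, 0.734158)  len=1.4683
  (v1,v5,v9) [++-] → (1.00205, 0.3007, 1.10585)–(1.37374, 0.3007, 0.734158)  len=0.5256
  (v5,v11,v4) [+--] → (-1.00205, 0.3007, 1.10585)–(0, 0.3007, 1.4886)  len=1.0727
  (v10,v7,v6) [-+-] → (-1.00205, 0.3007, -1.10585)–(0, 0.3007, -1.4886)  len=1.0727
  (v7,v1,v8) [++-] → (1.37374, 0.3007, -0.734158)–(1.00205, 0.3007, -1.10585)  len=0.5256
  (v4,v9,v5) [--+] → (1.00205, 0.3007, 1.10585)–(0, 0.3007, 1.4886)  len=1.0727
  (v8,v6,v7) [--+] → (0, 0.3007, -1.4886)–(1.00205, 0.3007, -1.10585)  len=1.0727
  (v9,v8,v1) [--+] → (1.37374, 0.3007, -0.734158)–(1.37374, 0.3007, 0.734158)  len=1.4683

Chained into 1 loop(s):
  loop 1: 10 segments, perimeter = 9.3299
Total perimeter = 9.330

loops=1 perimeter=9.330


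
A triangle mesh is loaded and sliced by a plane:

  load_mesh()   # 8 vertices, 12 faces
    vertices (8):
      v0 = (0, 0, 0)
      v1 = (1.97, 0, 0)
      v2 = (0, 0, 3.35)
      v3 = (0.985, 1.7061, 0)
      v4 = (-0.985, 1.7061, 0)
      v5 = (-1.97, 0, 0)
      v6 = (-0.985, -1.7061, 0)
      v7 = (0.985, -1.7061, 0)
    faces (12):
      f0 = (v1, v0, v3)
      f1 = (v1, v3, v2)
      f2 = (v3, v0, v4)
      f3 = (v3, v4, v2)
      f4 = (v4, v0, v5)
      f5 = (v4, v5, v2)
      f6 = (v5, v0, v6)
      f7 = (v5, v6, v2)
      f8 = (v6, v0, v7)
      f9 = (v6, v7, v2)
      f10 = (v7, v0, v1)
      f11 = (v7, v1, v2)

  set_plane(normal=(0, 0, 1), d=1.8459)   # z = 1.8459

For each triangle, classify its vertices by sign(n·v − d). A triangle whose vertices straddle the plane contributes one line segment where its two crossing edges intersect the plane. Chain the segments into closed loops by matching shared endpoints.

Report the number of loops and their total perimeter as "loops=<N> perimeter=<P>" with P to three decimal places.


loops=1 perimeter=5.307

Straddling triangles (6 of 12):
  (v1,v3,v2) [--+] → (0.44225, 0.766013, 1.8459)–(0.884501, 0, 1.8459)  len=0.8845
  (v3,v4,v2) [--+] → (-0.44225, 0.766013, 1.8459)–(0.44225, 0.766013, 1.8459)  len=0.8845
  (v4,v5,v2) [--+] → (-0.884501, 0, 1.8459)–(-0.44225, 0.766013, 1.8459)  len=0.8845
  (v5,v6,v2) [--+] → (-0.44225, -0.766013, 1.8459)–(-0.884501, 0, 1.8459)  len=0.8845
  (v6,v7,v2) [--+] → (0.44225, -0.766013, 1.8459)–(-0.44225, -0.766013, 1.8459)  len=0.8845
  (v7,v1,v2) [--+] → (0.884501, 0, 1.8459)–(0.44225, -0.766013, 1.8459)  len=0.8845

Chained into 1 loop(s):
  loop 1: 6 segments, perimeter = 5.3071
Total perimeter = 5.307


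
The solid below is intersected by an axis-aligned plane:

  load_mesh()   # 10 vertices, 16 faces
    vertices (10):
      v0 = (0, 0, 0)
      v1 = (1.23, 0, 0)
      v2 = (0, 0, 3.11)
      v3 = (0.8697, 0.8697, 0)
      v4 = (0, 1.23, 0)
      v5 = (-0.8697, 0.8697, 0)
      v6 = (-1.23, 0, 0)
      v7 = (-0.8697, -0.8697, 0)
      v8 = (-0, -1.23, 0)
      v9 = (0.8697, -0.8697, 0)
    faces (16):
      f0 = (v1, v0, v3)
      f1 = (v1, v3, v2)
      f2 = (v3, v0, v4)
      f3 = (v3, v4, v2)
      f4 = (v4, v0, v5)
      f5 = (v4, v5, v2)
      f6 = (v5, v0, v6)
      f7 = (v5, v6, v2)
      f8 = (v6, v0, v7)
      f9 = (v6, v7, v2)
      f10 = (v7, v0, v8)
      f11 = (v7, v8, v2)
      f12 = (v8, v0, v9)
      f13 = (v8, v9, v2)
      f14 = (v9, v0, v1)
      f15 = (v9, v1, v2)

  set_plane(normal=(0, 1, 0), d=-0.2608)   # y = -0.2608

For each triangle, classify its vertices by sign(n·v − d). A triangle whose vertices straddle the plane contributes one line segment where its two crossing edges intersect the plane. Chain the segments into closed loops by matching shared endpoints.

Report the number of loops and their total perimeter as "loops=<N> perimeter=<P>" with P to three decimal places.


Straddling triangles (8 of 16):
  (v6,v0,v7) [++-] → (-0.2608, -0.2608, 0)–(-1.12196, -0.2608, 0)  len=0.8612
  (v6,v7,v2) [+-+] → (-1.12196, -0.2608, 0)–(-0.2608, -0.2608, 2.17739)  len=2.3415
  (v7,v0,v8) [-+-] → (-0.2608, -0.2608, 0)–(0, -0.2608, 0)  len=0.2608
  (v7,v8,v2) [--+] → (0, -0.2608, 2.45058)–(-0.2608, -0.2608, 2.17739)  len=0.3777
  (v8,v0,v9) [-+-] → (0, -0.2608, 0)–(0.2608, -0.2608, 0)  len=0.2608
  (v8,v9,v2) [--+] → (0.2608, -0.2608, 2.17739)–(0, -0.2608, 2.45058)  len=0.3777
  (v9,v0,v1) [-++] → (0.2608, -0.2608, 0)–(1.12196, -0.2608, 0)  len=0.8612
  (v9,v1,v2) [-++] → (1.12196, -0.2608, 0)–(0.2608, -0.2608, 2.17739)  len=2.3415

Chained into 1 loop(s):
  loop 1: 8 segments, perimeter = 7.6823
Total perimeter = 7.682

loops=1 perimeter=7.682


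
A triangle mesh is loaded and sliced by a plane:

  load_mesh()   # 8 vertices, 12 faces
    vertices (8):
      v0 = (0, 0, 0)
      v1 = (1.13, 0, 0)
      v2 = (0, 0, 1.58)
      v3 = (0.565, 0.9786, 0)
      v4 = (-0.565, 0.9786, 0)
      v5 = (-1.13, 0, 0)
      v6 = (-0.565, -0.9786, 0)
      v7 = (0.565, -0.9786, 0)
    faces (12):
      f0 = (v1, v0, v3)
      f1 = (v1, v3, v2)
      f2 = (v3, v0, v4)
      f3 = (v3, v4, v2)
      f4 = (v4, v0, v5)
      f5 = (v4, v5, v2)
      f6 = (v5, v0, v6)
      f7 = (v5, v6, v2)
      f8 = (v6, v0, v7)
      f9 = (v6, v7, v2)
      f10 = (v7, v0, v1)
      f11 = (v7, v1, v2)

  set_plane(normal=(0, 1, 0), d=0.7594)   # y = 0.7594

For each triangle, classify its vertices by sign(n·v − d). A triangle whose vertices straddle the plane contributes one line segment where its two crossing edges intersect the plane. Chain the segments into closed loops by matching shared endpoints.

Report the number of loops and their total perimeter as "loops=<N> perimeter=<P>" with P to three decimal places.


Straddling triangles (6 of 12):
  (v1,v0,v3) [--+] → (0.438444, 0.7594, 0)–(0.691556, 0.7594, 0)  len=0.2531
  (v1,v3,v2) [-+-] → (0.691556, 0.7594, 0)–(0.438444, 0.7594, 0.35391)  len=0.4351
  (v3,v0,v4) [+-+] → (0.438444, 0.7594, 0)–(-0.438444, 0.7594, 0)  len=0.8769
  (v3,v4,v2) [++-] → (-0.438444, 0.7594, 0.35391)–(0.438444, 0.7594, 0.35391)  len=0.8769
  (v4,v0,v5) [+--] → (-0.438444, 0.7594, 0)–(-0.691556, 0.7594, 0)  len=0.2531
  (v4,v5,v2) [+--] → (-0.691556, 0.7594, 0)–(-0.438444, 0.7594, 0.35391)  len=0.4351

Chained into 1 loop(s):
  loop 1: 6 segments, perimeter = 3.1302
Total perimeter = 3.130

loops=1 perimeter=3.130


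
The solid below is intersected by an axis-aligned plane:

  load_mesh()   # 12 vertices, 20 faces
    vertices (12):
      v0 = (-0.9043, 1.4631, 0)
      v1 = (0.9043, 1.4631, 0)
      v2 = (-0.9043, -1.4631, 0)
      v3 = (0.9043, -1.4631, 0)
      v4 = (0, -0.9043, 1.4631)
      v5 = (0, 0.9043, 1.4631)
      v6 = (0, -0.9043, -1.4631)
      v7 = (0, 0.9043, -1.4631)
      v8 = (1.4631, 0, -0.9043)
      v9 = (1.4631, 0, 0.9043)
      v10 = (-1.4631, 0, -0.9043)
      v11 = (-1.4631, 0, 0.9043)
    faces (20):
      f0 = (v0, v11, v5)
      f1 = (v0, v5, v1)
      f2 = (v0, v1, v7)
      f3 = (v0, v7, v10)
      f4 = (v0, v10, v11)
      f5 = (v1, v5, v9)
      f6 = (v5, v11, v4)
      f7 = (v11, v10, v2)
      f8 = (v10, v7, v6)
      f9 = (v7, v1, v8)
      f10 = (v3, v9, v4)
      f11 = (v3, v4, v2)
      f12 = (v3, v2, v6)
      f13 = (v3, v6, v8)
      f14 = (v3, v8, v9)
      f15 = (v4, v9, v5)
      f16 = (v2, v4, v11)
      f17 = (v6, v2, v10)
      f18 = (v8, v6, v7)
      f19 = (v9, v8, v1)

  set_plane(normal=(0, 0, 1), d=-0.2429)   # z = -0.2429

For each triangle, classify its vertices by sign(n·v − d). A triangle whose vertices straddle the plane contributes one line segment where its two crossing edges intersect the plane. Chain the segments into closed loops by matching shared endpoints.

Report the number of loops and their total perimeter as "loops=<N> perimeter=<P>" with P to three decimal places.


loops=1 perimeter=9.297

Straddling triangles (10 of 20):
  (v0,v1,v7) [++-] → (0.754171, 1.37033, -0.2429)–(-0.754171, 1.37033, -0.2429)  len=1.5083
  (v0,v7,v10) [+--] → (-0.754171, 1.37033, -0.2429)–(-1.0544, 1.0701, -0.2429)  len=0.4246
  (v0,v10,v11) [+-+] → (-1.0544, 1.0701, -0.2429)–(-1.4631, 0, -0.2429)  len=1.1455
  (v11,v10,v2) [+-+] → (-1.4631, 0, -0.2429)–(-1.0544, -1.0701, -0.2429)  len=1.1455
  (v7,v1,v8) [-+-] → (0.754171, 1.37033, -0.2429)–(1.0544, 1.0701, -0.2429)  len=0.4246
  (v3,v2,v6) [++-] → (-0.754171, -1.37033, -0.2429)–(0.754171, -1.37033, -0.2429)  len=1.5083
  (v3,v6,v8) [+--] → (0.754171, -1.37033, -0.2429)–(1.0544, -1.0701, -0.2429)  len=0.4246
  (v3,v8,v9) [+-+] → (1.0544, -1.0701, -0.2429)–(1.4631, 0, -0.2429)  len=1.1455
  (v6,v2,v10) [-+-] → (-0.754171, -1.37033, -0.2429)–(-1.0544, -1.0701, -0.2429)  len=0.4246
  (v9,v8,v1) [+-+] → (1.4631, 0, -0.2429)–(1.0544, 1.0701, -0.2429)  len=1.1455

Chained into 1 loop(s):
  loop 1: 10 segments, perimeter = 9.2970
Total perimeter = 9.297


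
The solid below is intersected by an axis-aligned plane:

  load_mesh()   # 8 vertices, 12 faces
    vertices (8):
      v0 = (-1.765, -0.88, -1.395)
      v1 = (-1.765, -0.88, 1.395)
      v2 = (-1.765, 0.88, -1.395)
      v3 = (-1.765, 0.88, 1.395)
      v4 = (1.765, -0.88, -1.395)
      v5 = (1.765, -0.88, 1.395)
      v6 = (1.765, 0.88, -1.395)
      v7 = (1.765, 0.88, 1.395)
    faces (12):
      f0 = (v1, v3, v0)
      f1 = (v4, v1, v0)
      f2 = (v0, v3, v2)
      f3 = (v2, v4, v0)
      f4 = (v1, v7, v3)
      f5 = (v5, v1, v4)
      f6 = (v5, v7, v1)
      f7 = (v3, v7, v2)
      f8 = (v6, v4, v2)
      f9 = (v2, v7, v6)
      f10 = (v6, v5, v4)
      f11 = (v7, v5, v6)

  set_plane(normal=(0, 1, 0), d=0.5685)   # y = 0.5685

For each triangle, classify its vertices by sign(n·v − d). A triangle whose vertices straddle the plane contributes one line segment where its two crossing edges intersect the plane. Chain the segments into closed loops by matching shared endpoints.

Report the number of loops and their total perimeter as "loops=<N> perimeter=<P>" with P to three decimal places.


Straddling triangles (8 of 12):
  (v1,v3,v0) [-+-] → (-1.765, 0.5685, 1.395)–(-1.765, 0.5685, 0.901202)  len=0.4938
  (v0,v3,v2) [-++] → (-1.765, 0.5685, 0.901202)–(-1.765, 0.5685, -1.395)  len=2.2962
  (v2,v4,v0) [+--] → (-1.14023, 0.5685, -1.395)–(-1.765, 0.5685, -1.395)  len=0.6248
  (v1,v7,v3) [-++] → (1.14023, 0.5685, 1.395)–(-1.765, 0.5685, 1.395)  len=2.9052
  (v5,v7,v1) [-+-] → (1.765, 0.5685, 1.395)–(1.14023, 0.5685, 1.395)  len=0.6248
  (v6,v4,v2) [+-+] → (1.765, 0.5685, -1.395)–(-1.14023, 0.5685, -1.395)  len=2.9052
  (v6,v5,v4) [+--] → (1.765, 0.5685, -0.901202)–(1.765, 0.5685, -1.395)  len=0.4938
  (v7,v5,v6) [+-+] → (1.765, 0.5685, 1.395)–(1.765, 0.5685, -0.901202)  len=2.2962

Chained into 1 loop(s):
  loop 1: 8 segments, perimeter = 12.6400
Total perimeter = 12.640

loops=1 perimeter=12.640


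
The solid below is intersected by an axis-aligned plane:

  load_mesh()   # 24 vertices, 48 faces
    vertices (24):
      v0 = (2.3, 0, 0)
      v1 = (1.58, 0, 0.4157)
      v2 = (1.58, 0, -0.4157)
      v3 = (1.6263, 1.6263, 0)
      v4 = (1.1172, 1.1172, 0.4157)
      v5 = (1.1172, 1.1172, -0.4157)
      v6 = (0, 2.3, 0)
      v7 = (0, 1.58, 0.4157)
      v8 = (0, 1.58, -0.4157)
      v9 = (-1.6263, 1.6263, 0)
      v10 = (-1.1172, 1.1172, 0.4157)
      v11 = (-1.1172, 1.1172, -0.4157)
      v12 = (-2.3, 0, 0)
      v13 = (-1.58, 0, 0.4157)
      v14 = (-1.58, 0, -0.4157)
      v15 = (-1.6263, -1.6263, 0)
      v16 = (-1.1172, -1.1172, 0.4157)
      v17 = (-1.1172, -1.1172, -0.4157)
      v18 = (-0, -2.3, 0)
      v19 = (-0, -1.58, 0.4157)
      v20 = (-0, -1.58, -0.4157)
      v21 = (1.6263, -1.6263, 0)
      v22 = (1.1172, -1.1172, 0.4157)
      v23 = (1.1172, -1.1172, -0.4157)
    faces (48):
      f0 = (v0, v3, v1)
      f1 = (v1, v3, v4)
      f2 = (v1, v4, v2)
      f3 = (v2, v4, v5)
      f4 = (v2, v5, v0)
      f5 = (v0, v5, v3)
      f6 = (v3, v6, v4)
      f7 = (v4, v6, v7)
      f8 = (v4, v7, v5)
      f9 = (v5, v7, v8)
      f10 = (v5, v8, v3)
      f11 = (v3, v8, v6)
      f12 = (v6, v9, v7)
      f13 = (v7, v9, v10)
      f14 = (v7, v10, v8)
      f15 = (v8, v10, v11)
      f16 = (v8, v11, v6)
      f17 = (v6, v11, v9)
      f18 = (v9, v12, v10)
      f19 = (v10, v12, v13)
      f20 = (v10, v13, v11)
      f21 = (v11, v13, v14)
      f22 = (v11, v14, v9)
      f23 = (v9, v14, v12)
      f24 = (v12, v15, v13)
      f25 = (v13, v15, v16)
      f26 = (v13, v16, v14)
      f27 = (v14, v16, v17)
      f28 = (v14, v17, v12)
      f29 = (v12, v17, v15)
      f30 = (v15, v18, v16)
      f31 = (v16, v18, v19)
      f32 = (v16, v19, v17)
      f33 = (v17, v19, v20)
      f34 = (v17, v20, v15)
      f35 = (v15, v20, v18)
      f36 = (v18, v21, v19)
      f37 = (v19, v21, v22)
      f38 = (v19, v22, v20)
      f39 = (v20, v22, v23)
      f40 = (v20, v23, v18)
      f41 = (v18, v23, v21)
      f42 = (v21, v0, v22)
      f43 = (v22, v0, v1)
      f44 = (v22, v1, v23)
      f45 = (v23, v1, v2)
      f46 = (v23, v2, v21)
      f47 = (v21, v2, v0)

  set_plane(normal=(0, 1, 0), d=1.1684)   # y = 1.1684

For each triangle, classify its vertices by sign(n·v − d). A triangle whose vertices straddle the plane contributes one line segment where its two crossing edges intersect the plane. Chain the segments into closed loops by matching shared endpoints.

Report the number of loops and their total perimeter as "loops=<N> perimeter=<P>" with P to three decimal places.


loops=2 perimeter=5.373

Straddling triangles (16 of 48):
  (v0,v3,v1) [-+-] → (1.81599, 1.1684, 0)–(1.61326, 1.1684, 0.117044)  len=0.2341
  (v1,v3,v4) [-+-] → (1.61326, 1.1684, 0.117044)–(1.1684, 1.1684, 0.373893)  len=0.5137
  (v0,v5,v3) [--+] → (1.1684, 1.1684, -0.373893)–(1.81599, 1.1684, 0)  len=0.7478
  (v3,v6,v4) [++-] → (1.06884, 1.1684, 0.397706)–(1.1684, 1.1684, 0.373893)  len=0.1024
  (v4,v6,v7) [-++] → (1.06884, 1.1684, 0.397706)–(0.993603, 1.1684, 0.4157)  len=0.0774
  (v4,v7,v5) [-+-] → (0.993603, 1.1684, 0.4157)–(0.993603, 1.1684, -0.323721)  len=0.7394
  (v5,v7,v8) [-++] → (0.993603, 1.1684, -0.323721)–(0.993603, 1.1684, -0.4157)  len=0.0920
  (v5,v8,v3) [-++] → (0.993603, 1.1684, -0.4157)–(1.1684, 1.1684, -0.373893)  len=0.1797
  (v7,v9,v10) [++-] → (-1.1684, 1.1684, 0.373893)–(-0.993603, 1.1684, 0.4157)  len=0.1797
  (v7,v10,v8) [+-+] → (-0.993603, 1.1684, 0.4157)–(-0.993603, 1.1684, 0.323721)  len=0.0920
  (v8,v10,v11) [+--] → (-0.993603, 1.1684, 0.323721)–(-0.993603, 1.1684, -0.4157)  len=0.7394
  (v8,v11,v6) [+-+] → (-0.993603, 1.1684, -0.4157)–(-1.06884, 1.1684, -0.397706)  len=0.0774
  (v6,v11,v9) [+-+] → (-1.06884, 1.1684, -0.397706)–(-1.1684, 1.1684, -0.373893)  len=0.1024
  (v9,v12,v10) [+--] → (-1.81599, 1.1684, 0)–(-1.1684, 1.1684, 0.373893)  len=0.7478
  (v11,v14,v9) [--+] → (-1.61326, 1.1684, -0.117044)–(-1.1684, 1.1684, -0.373893)  len=0.5137
  (v9,v14,v12) [+--] → (-1.61326, 1.1684, -0.117044)–(-1.81599, 1.1684, 0)  len=0.2341

Chained into 2 loop(s):
  loop 1: 8 segments, perimeter = 2.6864
  loop 2: 8 segments, perimeter = 2.6864
Total perimeter = 5.373


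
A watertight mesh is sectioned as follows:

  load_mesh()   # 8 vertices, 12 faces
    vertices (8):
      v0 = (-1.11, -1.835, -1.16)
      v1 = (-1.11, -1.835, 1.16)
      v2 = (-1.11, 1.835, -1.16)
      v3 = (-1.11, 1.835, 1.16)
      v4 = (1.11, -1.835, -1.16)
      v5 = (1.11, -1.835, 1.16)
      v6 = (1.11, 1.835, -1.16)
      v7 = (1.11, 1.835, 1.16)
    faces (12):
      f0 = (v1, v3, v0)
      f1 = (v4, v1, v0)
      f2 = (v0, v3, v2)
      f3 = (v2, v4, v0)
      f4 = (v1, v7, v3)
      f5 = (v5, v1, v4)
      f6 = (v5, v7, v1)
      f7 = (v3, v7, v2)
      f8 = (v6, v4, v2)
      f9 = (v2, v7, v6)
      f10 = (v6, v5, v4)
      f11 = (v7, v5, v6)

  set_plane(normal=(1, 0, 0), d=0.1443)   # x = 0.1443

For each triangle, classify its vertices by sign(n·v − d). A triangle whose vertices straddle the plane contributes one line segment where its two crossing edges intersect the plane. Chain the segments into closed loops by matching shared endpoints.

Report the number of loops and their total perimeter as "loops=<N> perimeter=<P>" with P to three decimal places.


loops=1 perimeter=11.980

Straddling triangles (8 of 12):
  (v4,v1,v0) [+--] → (0.1443, -1.835, -0.1508)–(0.1443, -1.835, -1.16)  len=1.0092
  (v2,v4,v0) [-+-] → (0.1443, -0.23855, -1.16)–(0.1443, -1.835, -1.16)  len=1.5964
  (v1,v7,v3) [-+-] → (0.1443, 0.23855, 1.16)–(0.1443, 1.835, 1.16)  len=1.5964
  (v5,v1,v4) [+-+] → (0.1443, -1.835, 1.16)–(0.1443, -1.835, -0.1508)  len=1.3108
  (v5,v7,v1) [++-] → (0.1443, 0.23855, 1.16)–(0.1443, -1.835, 1.16)  len=2.0736
  (v3,v7,v2) [-+-] → (0.1443, 1.835, 1.16)–(0.1443, 1.835, 0.1508)  len=1.0092
  (v6,v4,v2) [++-] → (0.1443, -0.23855, -1.16)–(0.1443, 1.835, -1.16)  len=2.0736
  (v2,v7,v6) [-++] → (0.1443, 1.835, 0.1508)–(0.1443, 1.835, -1.16)  len=1.3108

Chained into 1 loop(s):
  loop 1: 8 segments, perimeter = 11.9800
Total perimeter = 11.980


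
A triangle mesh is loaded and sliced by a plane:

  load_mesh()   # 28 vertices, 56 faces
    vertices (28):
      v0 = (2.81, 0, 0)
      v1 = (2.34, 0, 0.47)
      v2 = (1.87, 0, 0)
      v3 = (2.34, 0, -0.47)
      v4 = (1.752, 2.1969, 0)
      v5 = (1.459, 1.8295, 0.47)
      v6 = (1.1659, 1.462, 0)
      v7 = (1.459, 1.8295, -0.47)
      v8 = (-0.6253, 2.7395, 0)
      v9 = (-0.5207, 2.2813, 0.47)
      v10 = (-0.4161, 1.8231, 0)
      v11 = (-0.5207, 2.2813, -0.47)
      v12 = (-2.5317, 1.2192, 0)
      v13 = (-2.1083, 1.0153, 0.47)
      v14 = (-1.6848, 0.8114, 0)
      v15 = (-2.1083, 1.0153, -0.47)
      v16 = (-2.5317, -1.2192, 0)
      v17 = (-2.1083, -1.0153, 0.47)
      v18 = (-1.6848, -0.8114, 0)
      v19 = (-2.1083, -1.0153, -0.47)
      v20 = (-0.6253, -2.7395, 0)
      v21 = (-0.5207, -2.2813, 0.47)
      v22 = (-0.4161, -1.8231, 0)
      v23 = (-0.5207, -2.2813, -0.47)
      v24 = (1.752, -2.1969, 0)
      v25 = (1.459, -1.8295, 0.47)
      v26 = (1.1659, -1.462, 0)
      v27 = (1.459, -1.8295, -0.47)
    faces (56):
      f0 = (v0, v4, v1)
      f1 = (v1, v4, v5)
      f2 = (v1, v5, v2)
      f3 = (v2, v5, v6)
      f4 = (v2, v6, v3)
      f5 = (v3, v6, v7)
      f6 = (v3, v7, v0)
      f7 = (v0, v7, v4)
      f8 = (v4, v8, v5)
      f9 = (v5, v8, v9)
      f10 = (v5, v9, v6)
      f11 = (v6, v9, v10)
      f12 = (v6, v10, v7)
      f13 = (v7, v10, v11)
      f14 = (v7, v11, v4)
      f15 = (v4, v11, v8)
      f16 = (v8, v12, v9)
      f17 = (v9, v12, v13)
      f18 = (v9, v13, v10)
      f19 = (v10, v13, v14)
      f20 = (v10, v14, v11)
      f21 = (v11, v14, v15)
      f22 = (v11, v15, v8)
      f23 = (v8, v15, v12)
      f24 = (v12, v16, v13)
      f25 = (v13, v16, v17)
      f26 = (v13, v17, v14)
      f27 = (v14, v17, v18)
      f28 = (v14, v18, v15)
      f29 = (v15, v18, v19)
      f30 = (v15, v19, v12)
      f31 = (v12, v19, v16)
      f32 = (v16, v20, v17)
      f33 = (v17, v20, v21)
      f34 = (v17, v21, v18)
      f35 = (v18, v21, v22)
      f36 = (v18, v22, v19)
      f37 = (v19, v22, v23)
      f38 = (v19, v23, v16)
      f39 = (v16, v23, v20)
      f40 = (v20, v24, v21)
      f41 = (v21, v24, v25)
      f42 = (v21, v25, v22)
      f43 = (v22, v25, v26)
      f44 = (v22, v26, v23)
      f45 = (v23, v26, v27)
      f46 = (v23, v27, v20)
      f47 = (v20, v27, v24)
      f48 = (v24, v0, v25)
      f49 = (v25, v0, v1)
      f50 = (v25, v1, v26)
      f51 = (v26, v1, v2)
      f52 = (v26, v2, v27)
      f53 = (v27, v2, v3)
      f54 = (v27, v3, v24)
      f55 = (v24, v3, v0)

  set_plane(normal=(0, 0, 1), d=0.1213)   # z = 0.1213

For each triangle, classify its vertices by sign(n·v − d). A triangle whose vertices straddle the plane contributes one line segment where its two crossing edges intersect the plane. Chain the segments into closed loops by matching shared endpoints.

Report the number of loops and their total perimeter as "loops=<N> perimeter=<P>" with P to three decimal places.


loops=2 perimeter=28.428

Straddling triangles (28 of 56):
  (v0,v4,v1) [--+] → (1.90375, 1.62991, 0.1213)–(2.6887, 0, 0.1213)  len=1.8091
  (v1,v4,v5) [+-+] → (1.90375, 1.62991, 0.1213)–(1.67638, 2.10208, 0.1213)  len=0.5241
  (v1,v5,v2) [++-] → (1.76393, 0.472167, 0.1213)–(1.9913, 0, 0.1213)  len=0.5241
  (v2,v5,v6) [-+-] → (1.76393, 0.472167, 0.1213)–(1.24154, 1.55685, 0.1213)  len=1.2039
  (v4,v8,v5) [--+] → (-0.0873732, 2.50464, 0.1213)–(1.67638, 2.10208, 0.1213)  len=1.8091
  (v5,v8,v9) [+-+] → (-0.0873732, 2.50464, 0.1213)–(-0.598304, 2.62125, 0.1213)  len=0.5241
  (v5,v9,v6) [++-] → (0.730614, 1.67345, 0.1213)–(1.24154, 1.55685, 0.1213)  len=0.5241
  (v6,v9,v10) [-+-] → (0.730614, 1.67345, 0.1213)–(-0.443096, 1.94135, 0.1213)  len=1.2039
  (v8,v12,v9) [--+] → (-2.01269, 1.49331, 0.1213)–(-0.598304, 2.62125, 0.1213)  len=1.8091
  (v9,v12,v13) [+-+] → (-2.01269, 1.49331, 0.1213)–(-2.42243, 1.16658, 0.1213)  len=0.5241
  (v9,v13,v10) [++-] → (-0.852832, 1.61462, 0.1213)–(-0.443096, 1.94135, 0.1213)  len=0.5241
  (v10,v13,v14) [-+-] → (-0.852832, 1.61462, 0.1213)–(-1.7941, 0.864024, 0.1213)  len=1.2039
  (v12,v16,v13) [--+] → (-2.42243, -0.642509, 0.1213)–(-2.42243, 1.16658, 0.1213)  len=1.8091
  (v13,v16,v17) [+-+] → (-2.42243, -0.642509, 0.1213)–(-2.42243, -1.16658, 0.1213)  len=0.5241
  (v13,v17,v14) [++-] → (-1.7941, 0.339956, 0.1213)–(-1.7941, 0.864024, 0.1213)  len=0.5241
  (v14,v17,v18) [-+-] → (-1.7941, 0.339956, 0.1213)–(-1.7941, -0.864024, 0.1213)  len=1.2040
  (v16,v20,v17) [--+] → (-1.00804, -2.29451, 0.1213)–(-2.42243, -1.16658, 0.1213)  len=1.8091
  (v17,v20,v21) [+-+] → (-1.00804, -2.29451, 0.1213)–(-0.598304, -2.62125, 0.1213)  len=0.5241
  (v17,v21,v18) [++-] → (-1.38436, -1.19076, 0.1213)–(-1.7941, -0.864024, 0.1213)  len=0.5241
  (v18,v21,v22) [-+-] → (-1.38436, -1.19076, 0.1213)–(-0.443096, -1.94135, 0.1213)  len=1.2039
  (v20,v24,v21) [--+] → (1.16545, -2.21868, 0.1213)–(-0.598304, -2.62125, 0.1213)  len=1.8091
  (v21,v24,v25) [+-+] → (1.16545, -2.21868, 0.1213)–(1.67638, -2.10208, 0.1213)  len=0.5241
  (v21,v25,v22) [++-] → (0.0678354, -1.82475, 0.1213)–(-0.443096, -1.94135, 0.1213)  len=0.5241
  (v22,v25,v26) [-+-] → (0.0678354, -1.82475, 0.1213)–(1.24154, -1.55685, 0.1213)  len=1.2039
  (v24,v0,v25) [--+] → (2.46133, -0.472167, 0.1213)–(1.67638, -2.10208, 0.1213)  len=1.8091
  (v25,v0,v1) [+-+] → (2.46133, -0.472167, 0.1213)–(2.6887, 0, 0.1213)  len=0.5241
  (v25,v1,v26) [++-] → (1.46892, -1.08468, 0.1213)–(1.24154, -1.55685, 0.1213)  len=0.5241
  (v26,v1,v2) [-+-] → (1.46892, -1.08468, 0.1213)–(1.9913, 0, 0.1213)  len=1.2039

Chained into 2 loop(s):
  loop 1: 14 segments, perimeter = 16.3320
  loop 2: 14 segments, perimeter = 12.0959
Total perimeter = 28.428


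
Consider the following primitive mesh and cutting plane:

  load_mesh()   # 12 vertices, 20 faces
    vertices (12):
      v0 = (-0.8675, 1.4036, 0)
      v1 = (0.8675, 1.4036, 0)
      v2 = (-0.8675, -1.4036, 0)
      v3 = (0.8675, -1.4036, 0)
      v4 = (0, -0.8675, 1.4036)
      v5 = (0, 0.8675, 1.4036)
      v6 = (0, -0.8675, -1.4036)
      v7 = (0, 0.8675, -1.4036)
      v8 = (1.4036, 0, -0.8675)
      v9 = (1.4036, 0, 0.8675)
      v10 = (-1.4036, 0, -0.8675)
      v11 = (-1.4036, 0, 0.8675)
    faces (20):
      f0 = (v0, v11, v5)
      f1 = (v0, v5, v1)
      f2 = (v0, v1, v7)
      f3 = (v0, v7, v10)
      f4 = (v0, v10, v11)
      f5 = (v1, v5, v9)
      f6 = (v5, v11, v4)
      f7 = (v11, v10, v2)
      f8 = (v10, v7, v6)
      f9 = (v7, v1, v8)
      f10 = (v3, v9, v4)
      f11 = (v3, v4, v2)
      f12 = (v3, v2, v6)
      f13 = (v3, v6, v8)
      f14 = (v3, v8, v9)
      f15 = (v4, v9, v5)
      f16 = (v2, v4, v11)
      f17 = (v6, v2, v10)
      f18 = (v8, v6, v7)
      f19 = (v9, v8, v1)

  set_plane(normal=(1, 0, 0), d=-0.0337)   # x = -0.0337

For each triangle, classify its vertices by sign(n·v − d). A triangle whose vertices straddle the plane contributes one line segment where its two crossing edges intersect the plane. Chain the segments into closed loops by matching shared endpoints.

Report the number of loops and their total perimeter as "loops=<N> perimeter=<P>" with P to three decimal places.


loops=1 perimeter=9.399

Straddling triangles (10 of 20):
  (v0,v11,v5) [--+] → (-0.0337, 0.846672, 1.39073)–(-0.0337, 0.888326, 1.34907)  len=0.0589
  (v0,v5,v1) [-++] → (-0.0337, 0.888326, 1.34907)–(-0.0337, 1.4036, 0)  len=1.4441
  (v0,v1,v7) [-++] → (-0.0337, 1.4036, 0)–(-0.0337, 0.888326, -1.34907)  len=1.4441
  (v0,v7,v10) [-+-] → (-0.0337, 0.888326, -1.34907)–(-0.0337, 0.846672, -1.39073)  len=0.0589
  (v5,v11,v4) [+-+] → (-0.0337, 0.846672, 1.39073)–(-0.0337, -0.846672, 1.39073)  len=1.6933
  (v10,v7,v6) [-++] → (-0.0337, 0.846672, -1.39073)–(-0.0337, -0.846672, -1.39073)  len=1.6933
  (v3,v4,v2) [++-] → (-0.0337, -0.888326, 1.34907)–(-0.0337, -1.4036, 0)  len=1.4441
  (v3,v2,v6) [+-+] → (-0.0337, -1.4036, 0)–(-0.0337, -0.888326, -1.34907)  len=1.4441
  (v2,v4,v11) [-+-] → (-0.0337, -0.888326, 1.34907)–(-0.0337, -0.846672, 1.39073)  len=0.0589
  (v6,v2,v10) [+--] → (-0.0337, -0.888326, -1.34907)–(-0.0337, -0.846672, -1.39073)  len=0.0589

Chained into 1 loop(s):
  loop 1: 10 segments, perimeter = 9.3988
Total perimeter = 9.399


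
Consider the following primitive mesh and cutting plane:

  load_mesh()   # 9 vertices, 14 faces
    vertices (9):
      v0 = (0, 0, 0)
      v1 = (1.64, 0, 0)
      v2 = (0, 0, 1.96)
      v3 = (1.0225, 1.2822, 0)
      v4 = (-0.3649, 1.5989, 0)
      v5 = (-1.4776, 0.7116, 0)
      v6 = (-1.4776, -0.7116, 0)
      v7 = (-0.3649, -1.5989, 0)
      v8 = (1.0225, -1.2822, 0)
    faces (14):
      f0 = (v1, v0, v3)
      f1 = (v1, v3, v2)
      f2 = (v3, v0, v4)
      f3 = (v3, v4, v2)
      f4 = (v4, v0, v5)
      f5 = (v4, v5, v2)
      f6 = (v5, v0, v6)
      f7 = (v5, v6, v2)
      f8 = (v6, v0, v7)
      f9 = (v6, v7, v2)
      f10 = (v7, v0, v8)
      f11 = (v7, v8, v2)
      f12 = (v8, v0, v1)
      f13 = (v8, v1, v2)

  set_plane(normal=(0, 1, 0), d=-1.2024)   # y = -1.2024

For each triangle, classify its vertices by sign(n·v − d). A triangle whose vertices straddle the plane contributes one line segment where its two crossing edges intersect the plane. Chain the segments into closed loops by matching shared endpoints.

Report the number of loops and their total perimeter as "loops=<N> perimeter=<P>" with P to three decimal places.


loops=1 perimeter=4.131

Straddling triangles (6 of 14):
  (v6,v0,v7) [++-] → (-0.274411, -1.2024, 0)–(-0.862123, -1.2024, 0)  len=0.5877
  (v6,v7,v2) [+-+] → (-0.862123, -1.2024, 0)–(-0.274411, -1.2024, 0.486047)  len=0.7627
  (v7,v0,v8) [-+-] → (-0.274411, -1.2024, 0)–(0.958863, -1.2024, 0)  len=1.2333
  (v7,v8,v2) [--+] → (0.958863, -1.2024, 0.121984)–(-0.274411, -1.2024, 0.486047)  len=1.2859
  (v8,v0,v1) [-++] → (0.958863, -1.2024, 0)–(1.06093, -1.2024, 0)  len=0.1021
  (v8,v1,v2) [-++] → (1.06093, -1.2024, 0)–(0.958863, -1.2024, 0.121984)  len=0.1591

Chained into 1 loop(s):
  loop 1: 6 segments, perimeter = 4.1307
Total perimeter = 4.131


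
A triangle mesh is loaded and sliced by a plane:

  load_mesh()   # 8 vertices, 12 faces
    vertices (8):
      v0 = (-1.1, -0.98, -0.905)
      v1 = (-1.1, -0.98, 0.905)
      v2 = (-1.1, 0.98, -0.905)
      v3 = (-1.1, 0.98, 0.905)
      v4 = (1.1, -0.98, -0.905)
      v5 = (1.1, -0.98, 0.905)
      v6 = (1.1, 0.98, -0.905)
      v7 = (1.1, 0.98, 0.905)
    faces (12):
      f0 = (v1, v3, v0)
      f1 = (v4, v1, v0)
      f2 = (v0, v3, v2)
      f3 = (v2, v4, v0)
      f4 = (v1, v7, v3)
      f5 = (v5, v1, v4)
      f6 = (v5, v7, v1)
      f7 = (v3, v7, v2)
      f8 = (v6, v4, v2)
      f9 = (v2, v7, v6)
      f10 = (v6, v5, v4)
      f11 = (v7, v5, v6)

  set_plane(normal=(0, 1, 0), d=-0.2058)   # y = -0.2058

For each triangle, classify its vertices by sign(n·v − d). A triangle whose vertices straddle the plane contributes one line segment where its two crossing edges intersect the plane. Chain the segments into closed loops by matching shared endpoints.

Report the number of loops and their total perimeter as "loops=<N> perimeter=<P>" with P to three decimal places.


loops=1 perimeter=8.020

Straddling triangles (8 of 12):
  (v1,v3,v0) [-+-] → (-1.1, -0.2058, 0.905)–(-1.1, -0.2058, -0.19005)  len=1.0951
  (v0,v3,v2) [-++] → (-1.1, -0.2058, -0.19005)–(-1.1, -0.2058, -0.905)  len=0.7150
  (v2,v4,v0) [+--] → (0.231, -0.2058, -0.905)–(-1.1, -0.2058, -0.905)  len=1.3310
  (v1,v7,v3) [-++] → (-0.231, -0.2058, 0.905)–(-1.1, -0.2058, 0.905)  len=0.8690
  (v5,v7,v1) [-+-] → (1.1, -0.2058, 0.905)–(-0.231, -0.2058, 0.905)  len=1.3310
  (v6,v4,v2) [+-+] → (1.1, -0.2058, -0.905)–(0.231, -0.2058, -0.905)  len=0.8690
  (v6,v5,v4) [+--] → (1.1, -0.2058, 0.19005)–(1.1, -0.2058, -0.905)  len=1.0951
  (v7,v5,v6) [+-+] → (1.1, -0.2058, 0.905)–(1.1, -0.2058, 0.19005)  len=0.7150

Chained into 1 loop(s):
  loop 1: 8 segments, perimeter = 8.0200
Total perimeter = 8.020


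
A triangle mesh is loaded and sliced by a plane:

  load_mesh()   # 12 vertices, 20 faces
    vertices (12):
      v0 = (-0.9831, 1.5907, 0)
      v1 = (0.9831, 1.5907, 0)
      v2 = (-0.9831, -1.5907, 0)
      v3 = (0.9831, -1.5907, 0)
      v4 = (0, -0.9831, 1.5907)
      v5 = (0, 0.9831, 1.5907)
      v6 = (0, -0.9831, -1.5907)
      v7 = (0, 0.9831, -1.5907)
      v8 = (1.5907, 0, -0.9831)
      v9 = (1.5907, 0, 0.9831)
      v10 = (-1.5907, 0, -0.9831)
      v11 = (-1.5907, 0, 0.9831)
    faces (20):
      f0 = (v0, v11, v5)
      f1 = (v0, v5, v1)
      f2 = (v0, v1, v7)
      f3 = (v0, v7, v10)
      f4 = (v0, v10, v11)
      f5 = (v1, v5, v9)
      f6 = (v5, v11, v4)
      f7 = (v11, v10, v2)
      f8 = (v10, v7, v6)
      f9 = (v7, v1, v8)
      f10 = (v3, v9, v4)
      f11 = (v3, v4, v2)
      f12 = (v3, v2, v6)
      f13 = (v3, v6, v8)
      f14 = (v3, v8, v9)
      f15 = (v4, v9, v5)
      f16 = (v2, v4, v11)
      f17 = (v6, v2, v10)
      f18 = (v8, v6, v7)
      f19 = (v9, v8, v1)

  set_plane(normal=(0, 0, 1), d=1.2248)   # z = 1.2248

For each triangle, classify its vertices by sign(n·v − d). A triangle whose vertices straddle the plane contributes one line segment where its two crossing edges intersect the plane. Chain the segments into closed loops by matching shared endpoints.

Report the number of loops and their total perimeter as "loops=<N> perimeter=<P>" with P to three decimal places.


loops=1 perimeter=6.608

Straddling triangles (8 of 20):
  (v0,v11,v5) [--+] → (-0.957928, 0.391072, 1.2248)–(-0.226137, 1.12286, 1.2248)  len=1.0349
  (v0,v5,v1) [-+-] → (-0.226137, 1.12286, 1.2248)–(0.226137, 1.12286, 1.2248)  len=0.4523
  (v1,v5,v9) [-+-] → (0.226137, 1.12286, 1.2248)–(0.957928, 0.391072, 1.2248)  len=1.0349
  (v5,v11,v4) [+-+] → (-0.957928, 0.391072, 1.2248)–(-0.957928, -0.391072, 1.2248)  len=0.7821
  (v3,v9,v4) [--+] → (0.957928, -0.391072, 1.2248)–(0.226137, -1.12286, 1.2248)  len=1.0349
  (v3,v4,v2) [-+-] → (0.226137, -1.12286, 1.2248)–(-0.226137, -1.12286, 1.2248)  len=0.4523
  (v4,v9,v5) [+-+] → (0.957928, -0.391072, 1.2248)–(0.957928, 0.391072, 1.2248)  len=0.7821
  (v2,v4,v11) [-+-] → (-0.226137, -1.12286, 1.2248)–(-0.957928, -0.391072, 1.2248)  len=1.0349

Chained into 1 loop(s):
  loop 1: 8 segments, perimeter = 6.6085
Total perimeter = 6.608


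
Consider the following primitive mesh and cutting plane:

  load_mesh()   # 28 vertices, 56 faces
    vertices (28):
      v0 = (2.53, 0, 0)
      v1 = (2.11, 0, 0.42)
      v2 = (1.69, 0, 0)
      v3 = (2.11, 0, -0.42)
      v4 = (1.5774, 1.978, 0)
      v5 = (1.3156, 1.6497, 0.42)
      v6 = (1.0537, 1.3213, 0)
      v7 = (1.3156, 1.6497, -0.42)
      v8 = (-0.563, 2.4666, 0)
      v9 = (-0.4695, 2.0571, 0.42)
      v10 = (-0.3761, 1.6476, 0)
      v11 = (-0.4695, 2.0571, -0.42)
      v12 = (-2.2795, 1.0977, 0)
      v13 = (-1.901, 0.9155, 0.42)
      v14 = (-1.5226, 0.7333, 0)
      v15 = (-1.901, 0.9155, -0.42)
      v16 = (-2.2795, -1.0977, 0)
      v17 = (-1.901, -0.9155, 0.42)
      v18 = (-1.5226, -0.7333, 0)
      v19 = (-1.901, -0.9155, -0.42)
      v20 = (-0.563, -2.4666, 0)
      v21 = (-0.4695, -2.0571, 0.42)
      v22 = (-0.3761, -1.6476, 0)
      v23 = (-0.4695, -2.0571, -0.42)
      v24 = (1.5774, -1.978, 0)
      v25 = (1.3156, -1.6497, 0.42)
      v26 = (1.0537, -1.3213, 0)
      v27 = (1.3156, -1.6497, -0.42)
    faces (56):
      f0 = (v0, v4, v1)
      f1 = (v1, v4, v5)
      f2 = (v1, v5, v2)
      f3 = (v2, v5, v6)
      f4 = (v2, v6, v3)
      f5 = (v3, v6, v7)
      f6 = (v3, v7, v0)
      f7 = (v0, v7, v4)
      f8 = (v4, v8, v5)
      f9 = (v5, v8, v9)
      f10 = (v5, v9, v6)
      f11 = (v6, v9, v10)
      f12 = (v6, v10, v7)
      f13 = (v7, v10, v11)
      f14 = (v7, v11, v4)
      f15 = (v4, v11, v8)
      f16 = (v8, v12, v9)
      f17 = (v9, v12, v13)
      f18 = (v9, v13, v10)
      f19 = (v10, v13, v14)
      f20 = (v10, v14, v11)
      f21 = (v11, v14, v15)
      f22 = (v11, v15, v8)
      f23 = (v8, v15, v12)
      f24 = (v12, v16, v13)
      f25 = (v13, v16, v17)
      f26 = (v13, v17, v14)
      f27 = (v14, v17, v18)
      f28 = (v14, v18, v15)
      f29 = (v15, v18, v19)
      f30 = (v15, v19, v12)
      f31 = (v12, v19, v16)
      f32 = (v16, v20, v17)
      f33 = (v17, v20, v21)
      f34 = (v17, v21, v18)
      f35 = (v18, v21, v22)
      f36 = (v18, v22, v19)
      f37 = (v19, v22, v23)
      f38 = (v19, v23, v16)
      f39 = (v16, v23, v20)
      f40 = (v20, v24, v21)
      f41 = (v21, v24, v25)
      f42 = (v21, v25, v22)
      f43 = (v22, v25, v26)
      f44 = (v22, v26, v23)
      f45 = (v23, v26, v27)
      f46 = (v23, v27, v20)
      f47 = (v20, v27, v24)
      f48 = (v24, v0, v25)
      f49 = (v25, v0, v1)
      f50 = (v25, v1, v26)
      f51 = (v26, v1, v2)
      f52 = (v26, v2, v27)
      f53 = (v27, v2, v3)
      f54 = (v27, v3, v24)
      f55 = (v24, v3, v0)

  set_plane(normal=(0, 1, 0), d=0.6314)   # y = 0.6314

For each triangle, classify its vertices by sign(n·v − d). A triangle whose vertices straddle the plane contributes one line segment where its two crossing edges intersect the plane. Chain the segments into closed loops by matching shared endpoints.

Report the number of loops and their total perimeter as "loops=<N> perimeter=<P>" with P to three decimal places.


loops=2 perimeter=4.637

Straddling triangles (16 of 56):
  (v0,v4,v1) [-+-] → (2.22592, 0.6314, 0)–(1.93999, 0.6314, 0.285931)  len=0.4044
  (v1,v4,v5) [-++] → (1.93999, 0.6314, 0.285931)–(1.80595, 0.6314, 0.42)  len=0.1896
  (v1,v5,v2) [-+-] → (1.80595, 0.6314, 0.42)–(1.5467, 0.6314, 0.160749)  len=0.3666
  (v2,v5,v6) [-++] → (1.5467, 0.6314, 0.160749)–(1.38594, 0.6314, 0)  len=0.2273
  (v2,v6,v3) [-+-] → (1.38594, 0.6314, 0)–(1.60523, 0.6314, -0.219298)  len=0.3101
  (v3,v6,v7) [-++] → (1.60523, 0.6314, -0.219298)–(1.80595, 0.6314, -0.42)  len=0.2838
  (v3,v7,v0) [-+-] → (1.80595, 0.6314, -0.42)–(2.06521, 0.6314, -0.160749)  len=0.3666
  (v0,v7,v4) [-++] → (2.06521, 0.6314, -0.160749)–(2.22592, 0.6314, 0)  len=0.2273
  (v12,v16,v13) [+-+] → (-2.2795, 0.6314, 0)–(-1.95441, 0.6314, 0.36073)  len=0.4856
  (v13,v16,v17) [+--] → (-1.95441, 0.6314, 0.36073)–(-1.901, 0.6314, 0.42)  len=0.0798
  (v13,v17,v14) [+-+] → (-1.901, 0.6314, 0.42)–(-1.54599, 0.6314, 0.0259571)  len=0.5304
  (v14,v17,v18) [+--] → (-1.54599, 0.6314, 0.0259571)–(-1.5226, 0.6314, 0)  len=0.0349
  (v14,v18,v15) [+-+] → (-1.5226, 0.6314, 0)–(-1.8358, 0.6314, -0.347631)  len=0.4679
  (v15,v18,v19) [+--] → (-1.8358, 0.6314, -0.347631)–(-1.901, 0.6314, -0.42)  len=0.0974
  (v15,v19,v12) [+-+] → (-1.901, 0.6314, -0.42)–(-2.19183, 0.6314, -0.0972809)  len=0.4344
  (v12,v19,v16) [+--] → (-2.19183, 0.6314, -0.0972809)–(-2.2795, 0.6314, 0)  len=0.1310

Chained into 2 loop(s):
  loop 1: 8 segments, perimeter = 2.3759
  loop 2: 8 segments, perimeter = 2.2614
Total perimeter = 4.637
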